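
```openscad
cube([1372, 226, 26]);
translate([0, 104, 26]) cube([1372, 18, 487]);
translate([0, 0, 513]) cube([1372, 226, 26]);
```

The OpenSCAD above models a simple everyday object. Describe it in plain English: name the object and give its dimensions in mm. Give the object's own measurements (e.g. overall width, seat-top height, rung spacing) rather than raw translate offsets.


An I-beam lying along x, 1372 mm long. Overall section height 539 mm. Two flanges 226 mm wide (y) and 26 mm thick, one on the floor and one at the top; a web 18 mm thick runs between them, centred on the flange width.


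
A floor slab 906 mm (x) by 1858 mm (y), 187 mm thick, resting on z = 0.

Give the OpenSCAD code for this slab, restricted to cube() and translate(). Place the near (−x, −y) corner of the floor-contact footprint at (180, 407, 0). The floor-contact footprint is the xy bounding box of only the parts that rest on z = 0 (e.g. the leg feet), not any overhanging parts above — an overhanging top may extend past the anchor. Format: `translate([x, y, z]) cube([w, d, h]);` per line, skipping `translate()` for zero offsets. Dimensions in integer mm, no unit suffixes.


translate([180, 407, 0]) cube([906, 1858, 187]);


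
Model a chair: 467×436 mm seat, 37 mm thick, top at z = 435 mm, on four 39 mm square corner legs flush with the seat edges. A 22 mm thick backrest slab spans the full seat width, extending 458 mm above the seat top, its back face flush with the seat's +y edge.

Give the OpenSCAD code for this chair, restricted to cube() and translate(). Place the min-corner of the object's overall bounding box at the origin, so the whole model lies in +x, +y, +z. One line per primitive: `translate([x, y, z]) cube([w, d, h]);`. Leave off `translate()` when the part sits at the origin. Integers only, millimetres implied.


translate([0, 0, 398]) cube([467, 436, 37]);
cube([39, 39, 398]);
translate([428, 0, 0]) cube([39, 39, 398]);
translate([0, 397, 0]) cube([39, 39, 398]);
translate([428, 397, 0]) cube([39, 39, 398]);
translate([0, 414, 435]) cube([467, 22, 458]);


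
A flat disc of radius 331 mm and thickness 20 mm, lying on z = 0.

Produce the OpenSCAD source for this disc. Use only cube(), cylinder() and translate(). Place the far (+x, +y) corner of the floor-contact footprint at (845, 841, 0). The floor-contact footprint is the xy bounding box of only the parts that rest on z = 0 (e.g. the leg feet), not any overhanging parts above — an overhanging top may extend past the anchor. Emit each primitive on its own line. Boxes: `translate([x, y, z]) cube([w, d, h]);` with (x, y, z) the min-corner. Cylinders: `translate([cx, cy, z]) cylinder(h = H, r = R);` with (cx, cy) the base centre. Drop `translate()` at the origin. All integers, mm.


translate([514, 510, 0]) cylinder(h = 20, r = 331);


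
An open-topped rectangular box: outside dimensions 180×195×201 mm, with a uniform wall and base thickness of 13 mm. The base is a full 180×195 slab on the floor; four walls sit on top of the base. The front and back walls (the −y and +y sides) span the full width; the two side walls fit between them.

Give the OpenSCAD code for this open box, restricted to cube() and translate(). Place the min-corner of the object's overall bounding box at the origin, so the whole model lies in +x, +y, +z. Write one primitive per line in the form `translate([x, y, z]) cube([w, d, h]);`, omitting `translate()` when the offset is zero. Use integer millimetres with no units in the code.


cube([180, 195, 13]);
translate([0, 0, 13]) cube([180, 13, 188]);
translate([0, 182, 13]) cube([180, 13, 188]);
translate([0, 13, 13]) cube([13, 169, 188]);
translate([167, 13, 13]) cube([13, 169, 188]);


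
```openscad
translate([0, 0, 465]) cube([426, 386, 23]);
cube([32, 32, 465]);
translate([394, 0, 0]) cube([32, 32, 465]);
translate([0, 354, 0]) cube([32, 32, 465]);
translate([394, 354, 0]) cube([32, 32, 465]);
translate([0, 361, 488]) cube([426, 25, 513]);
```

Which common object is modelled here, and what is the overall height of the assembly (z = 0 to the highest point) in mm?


A chair. The overall height is 1001 mm.

A slab on four corner posts with a tall panel at the back — a chair. The seat slab sits at z = 465 with thickness 23, and the 513 mm backrest starts at the seat top, so the overall height is 465 + 23 + 513 = 1001 mm.


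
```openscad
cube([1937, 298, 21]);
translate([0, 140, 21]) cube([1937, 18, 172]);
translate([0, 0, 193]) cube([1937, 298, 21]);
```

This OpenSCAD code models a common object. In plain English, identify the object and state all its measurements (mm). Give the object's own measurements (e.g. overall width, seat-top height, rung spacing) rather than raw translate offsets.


An I-beam lying along x, 1937 mm long. Overall section height 214 mm. Two flanges 298 mm wide (y) and 21 mm thick, one on the floor and one at the top; a web 18 mm thick runs between them, centred on the flange width.


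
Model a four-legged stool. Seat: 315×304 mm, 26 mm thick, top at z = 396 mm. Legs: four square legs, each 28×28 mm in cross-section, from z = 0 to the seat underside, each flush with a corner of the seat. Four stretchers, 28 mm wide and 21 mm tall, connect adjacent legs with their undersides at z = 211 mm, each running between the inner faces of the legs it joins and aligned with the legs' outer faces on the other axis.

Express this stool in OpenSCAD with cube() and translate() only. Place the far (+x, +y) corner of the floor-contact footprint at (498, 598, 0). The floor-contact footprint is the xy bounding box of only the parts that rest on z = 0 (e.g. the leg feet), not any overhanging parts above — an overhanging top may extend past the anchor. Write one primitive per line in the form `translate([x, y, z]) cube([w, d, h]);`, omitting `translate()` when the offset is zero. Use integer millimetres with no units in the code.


// leg_h = 396 - 26 = 370
// stretcher span = 315 - 2*28 = 259
translate([183, 294, 370]) cube([315, 304, 26]);
translate([183, 294, 0]) cube([28, 28, 370]);
translate([470, 294, 0]) cube([28, 28, 370]);
translate([183, 570, 0]) cube([28, 28, 370]);
translate([470, 570, 0]) cube([28, 28, 370]);
translate([211, 294, 211]) cube([259, 28, 21]);
translate([211, 570, 211]) cube([259, 28, 21]);
translate([183, 322, 211]) cube([28, 248, 21]);
translate([470, 322, 211]) cube([28, 248, 21]);


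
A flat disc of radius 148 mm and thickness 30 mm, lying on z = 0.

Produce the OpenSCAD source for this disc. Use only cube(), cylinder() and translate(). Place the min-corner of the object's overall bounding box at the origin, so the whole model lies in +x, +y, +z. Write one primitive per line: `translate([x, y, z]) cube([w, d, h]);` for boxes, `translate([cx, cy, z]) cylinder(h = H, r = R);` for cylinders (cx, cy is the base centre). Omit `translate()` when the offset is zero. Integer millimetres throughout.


translate([148, 148, 0]) cylinder(h = 30, r = 148);


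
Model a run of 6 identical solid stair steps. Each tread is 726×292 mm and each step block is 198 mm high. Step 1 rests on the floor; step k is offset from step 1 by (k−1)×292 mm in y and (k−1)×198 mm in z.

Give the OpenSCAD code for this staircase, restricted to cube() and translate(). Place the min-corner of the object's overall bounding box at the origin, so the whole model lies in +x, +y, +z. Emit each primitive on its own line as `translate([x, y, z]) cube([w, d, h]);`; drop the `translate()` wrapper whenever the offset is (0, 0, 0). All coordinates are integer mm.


cube([726, 292, 198]);
translate([0, 292, 198]) cube([726, 292, 198]);
translate([0, 584, 396]) cube([726, 292, 198]);
translate([0, 876, 594]) cube([726, 292, 198]);
translate([0, 1168, 792]) cube([726, 292, 198]);
translate([0, 1460, 990]) cube([726, 292, 198]);


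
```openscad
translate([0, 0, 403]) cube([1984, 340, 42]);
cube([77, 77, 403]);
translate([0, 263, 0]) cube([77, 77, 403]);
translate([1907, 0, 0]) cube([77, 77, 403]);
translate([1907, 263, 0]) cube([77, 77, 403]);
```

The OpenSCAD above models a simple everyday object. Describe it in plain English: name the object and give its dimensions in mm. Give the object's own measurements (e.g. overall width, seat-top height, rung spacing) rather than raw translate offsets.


A bench: a 1984×340 mm seat slab, 42 mm thick, top at z = 445 mm, on four 77×77 mm square legs flush with the seat corners and standing on z = 0.


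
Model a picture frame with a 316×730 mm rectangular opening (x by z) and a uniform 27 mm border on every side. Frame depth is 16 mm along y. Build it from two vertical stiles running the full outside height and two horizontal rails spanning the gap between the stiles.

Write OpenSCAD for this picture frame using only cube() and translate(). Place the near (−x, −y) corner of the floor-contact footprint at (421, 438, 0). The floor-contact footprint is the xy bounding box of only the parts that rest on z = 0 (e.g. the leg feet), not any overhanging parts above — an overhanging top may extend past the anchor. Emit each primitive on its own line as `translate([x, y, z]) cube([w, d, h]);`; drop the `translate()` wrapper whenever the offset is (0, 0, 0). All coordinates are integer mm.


translate([421, 438, 0]) cube([27, 16, 784]);
translate([764, 438, 0]) cube([27, 16, 784]);
translate([448, 438, 0]) cube([316, 16, 27]);
translate([448, 438, 757]) cube([316, 16, 27]);


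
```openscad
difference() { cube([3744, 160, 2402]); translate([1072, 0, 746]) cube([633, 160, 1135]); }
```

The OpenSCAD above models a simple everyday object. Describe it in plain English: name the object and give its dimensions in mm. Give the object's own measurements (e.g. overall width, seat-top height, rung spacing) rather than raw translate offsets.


A wall 3744 mm long (x), 160 mm thick (y), 2402 mm tall, with a rectangular window opening cut through it. The opening is 633 mm wide and 1135 mm tall; its sill is at z = 746 mm and its near (−x) edge is 1072 mm from the wall's −x end. The opening passes through the full wall thickness.


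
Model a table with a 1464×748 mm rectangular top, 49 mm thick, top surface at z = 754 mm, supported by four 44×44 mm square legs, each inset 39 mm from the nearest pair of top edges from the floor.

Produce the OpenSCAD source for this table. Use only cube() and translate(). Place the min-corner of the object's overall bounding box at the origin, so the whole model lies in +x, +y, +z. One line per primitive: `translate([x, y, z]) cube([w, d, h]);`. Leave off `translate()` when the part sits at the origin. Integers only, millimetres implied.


translate([0, 0, 705]) cube([1464, 748, 49]);
translate([39, 39, 0]) cube([44, 44, 705]);
translate([1381, 39, 0]) cube([44, 44, 705]);
translate([39, 665, 0]) cube([44, 44, 705]);
translate([1381, 665, 0]) cube([44, 44, 705]);


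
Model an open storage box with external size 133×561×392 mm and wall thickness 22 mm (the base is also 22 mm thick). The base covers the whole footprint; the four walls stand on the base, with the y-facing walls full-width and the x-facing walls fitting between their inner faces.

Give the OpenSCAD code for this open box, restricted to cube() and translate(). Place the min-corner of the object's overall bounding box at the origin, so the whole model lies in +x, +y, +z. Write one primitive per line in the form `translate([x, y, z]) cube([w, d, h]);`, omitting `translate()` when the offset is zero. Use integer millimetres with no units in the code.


cube([133, 561, 22]);
translate([0, 0, 22]) cube([133, 22, 370]);
translate([0, 539, 22]) cube([133, 22, 370]);
translate([0, 22, 22]) cube([22, 517, 370]);
translate([111, 22, 22]) cube([22, 517, 370]);


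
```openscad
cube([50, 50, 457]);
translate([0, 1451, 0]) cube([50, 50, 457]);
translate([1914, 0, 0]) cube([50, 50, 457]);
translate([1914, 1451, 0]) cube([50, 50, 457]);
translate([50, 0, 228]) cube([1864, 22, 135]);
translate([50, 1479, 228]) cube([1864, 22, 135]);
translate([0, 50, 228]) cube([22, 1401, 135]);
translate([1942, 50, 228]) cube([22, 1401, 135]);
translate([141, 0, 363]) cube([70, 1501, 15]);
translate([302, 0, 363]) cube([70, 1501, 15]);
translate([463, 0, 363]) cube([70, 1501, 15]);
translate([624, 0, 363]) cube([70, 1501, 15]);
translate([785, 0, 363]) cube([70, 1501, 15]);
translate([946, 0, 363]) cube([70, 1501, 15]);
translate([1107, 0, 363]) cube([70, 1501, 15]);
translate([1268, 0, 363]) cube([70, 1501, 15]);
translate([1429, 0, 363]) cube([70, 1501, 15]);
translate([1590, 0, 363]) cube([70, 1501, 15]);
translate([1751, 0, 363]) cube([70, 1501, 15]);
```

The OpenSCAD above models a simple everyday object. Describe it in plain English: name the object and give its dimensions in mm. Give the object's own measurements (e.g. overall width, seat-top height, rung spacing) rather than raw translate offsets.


A bed frame 1964 mm long (x) by 1501 mm wide (y). Four 50×50 mm corner posts, 457 mm tall, at the corners of the footprint. Four rails of 22 mm thickness and 135 mm height run between adjacent posts with their undersides at z = 228 mm, their outer faces flush with the outside of the frame (the two x-running rails run between the posts' inner faces; the two y-running rails run between the posts' inner faces). 11 slats, each 70 mm wide (x) and 15 mm thick, lie across the top of the two x-running rails, running the full 1501 mm width of the frame in y; along x they sit between the end posts with a 91 mm gap after the −x posts and between neighbouring slats, leaving 93 mm before the +x posts.


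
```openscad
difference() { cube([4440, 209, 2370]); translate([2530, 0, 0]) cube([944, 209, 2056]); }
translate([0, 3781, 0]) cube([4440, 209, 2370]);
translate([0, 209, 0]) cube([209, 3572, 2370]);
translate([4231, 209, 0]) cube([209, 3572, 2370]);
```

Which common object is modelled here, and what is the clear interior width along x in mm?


A single room. The interior width is 4022 mm.

Four walls enclosing a rectangle with a door in the front wall — a room. Outside width 4440 minus two 209 mm walls gives 4022 mm.


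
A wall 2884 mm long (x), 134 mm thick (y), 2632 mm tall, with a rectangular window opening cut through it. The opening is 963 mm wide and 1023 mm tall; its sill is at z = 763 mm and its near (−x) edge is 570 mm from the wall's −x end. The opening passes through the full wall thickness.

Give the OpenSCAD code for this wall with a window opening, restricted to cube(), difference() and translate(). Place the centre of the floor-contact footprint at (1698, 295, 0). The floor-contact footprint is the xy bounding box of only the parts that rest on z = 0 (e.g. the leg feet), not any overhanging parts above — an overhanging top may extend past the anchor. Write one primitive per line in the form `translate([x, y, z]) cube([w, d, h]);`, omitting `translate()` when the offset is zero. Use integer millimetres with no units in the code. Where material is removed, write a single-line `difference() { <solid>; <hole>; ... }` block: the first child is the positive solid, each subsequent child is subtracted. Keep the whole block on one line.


difference() { translate([256, 228, 0]) cube([2884, 134, 2632]); translate([826, 228, 763]) cube([963, 134, 1023]); }


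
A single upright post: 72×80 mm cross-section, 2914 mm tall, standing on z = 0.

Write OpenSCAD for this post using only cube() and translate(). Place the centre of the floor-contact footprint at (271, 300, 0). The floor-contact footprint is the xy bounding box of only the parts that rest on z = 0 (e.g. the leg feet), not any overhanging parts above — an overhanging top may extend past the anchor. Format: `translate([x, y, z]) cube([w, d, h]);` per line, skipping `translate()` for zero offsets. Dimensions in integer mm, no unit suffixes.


translate([235, 260, 0]) cube([72, 80, 2914]);


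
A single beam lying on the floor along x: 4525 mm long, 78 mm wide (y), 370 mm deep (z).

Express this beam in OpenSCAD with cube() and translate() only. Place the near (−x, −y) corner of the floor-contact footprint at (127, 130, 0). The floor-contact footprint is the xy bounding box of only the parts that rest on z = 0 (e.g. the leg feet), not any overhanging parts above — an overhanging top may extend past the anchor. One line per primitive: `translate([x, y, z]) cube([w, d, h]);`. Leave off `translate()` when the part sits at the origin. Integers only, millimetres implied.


translate([127, 130, 0]) cube([4525, 78, 370]);


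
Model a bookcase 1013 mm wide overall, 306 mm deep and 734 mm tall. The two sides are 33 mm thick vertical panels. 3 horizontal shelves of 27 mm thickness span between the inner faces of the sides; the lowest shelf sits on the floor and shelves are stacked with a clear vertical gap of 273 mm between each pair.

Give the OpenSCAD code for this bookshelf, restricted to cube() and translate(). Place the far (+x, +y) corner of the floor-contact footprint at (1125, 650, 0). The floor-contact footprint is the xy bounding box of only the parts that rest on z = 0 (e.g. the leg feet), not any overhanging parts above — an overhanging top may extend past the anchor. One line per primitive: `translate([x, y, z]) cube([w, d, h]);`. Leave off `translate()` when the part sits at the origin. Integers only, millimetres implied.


translate([112, 344, 0]) cube([33, 306, 734]);
translate([1092, 344, 0]) cube([33, 306, 734]);
translate([145, 344, 0]) cube([947, 306, 27]);
translate([145, 344, 300]) cube([947, 306, 27]);
translate([145, 344, 600]) cube([947, 306, 27]);


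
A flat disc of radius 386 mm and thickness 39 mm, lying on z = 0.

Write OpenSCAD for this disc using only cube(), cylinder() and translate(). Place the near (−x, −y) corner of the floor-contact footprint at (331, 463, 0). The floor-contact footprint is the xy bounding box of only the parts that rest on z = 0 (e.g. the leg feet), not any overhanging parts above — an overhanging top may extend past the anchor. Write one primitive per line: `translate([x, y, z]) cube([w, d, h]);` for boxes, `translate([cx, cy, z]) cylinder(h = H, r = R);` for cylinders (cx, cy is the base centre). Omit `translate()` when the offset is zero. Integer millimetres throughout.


translate([717, 849, 0]) cylinder(h = 39, r = 386);


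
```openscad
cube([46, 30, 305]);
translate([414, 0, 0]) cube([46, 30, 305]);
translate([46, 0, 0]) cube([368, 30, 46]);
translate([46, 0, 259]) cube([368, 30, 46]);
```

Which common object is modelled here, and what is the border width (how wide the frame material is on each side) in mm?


A picture frame. The border width is 46 mm.

Four thin pieces enclosing a rectangular opening — a picture frame. The two full-height stiles are 305 mm tall; the top rail sits at z = 259 and is 46 mm tall, so the border above the opening is 305 − 259 = 46 mm, matching the stile x-width.


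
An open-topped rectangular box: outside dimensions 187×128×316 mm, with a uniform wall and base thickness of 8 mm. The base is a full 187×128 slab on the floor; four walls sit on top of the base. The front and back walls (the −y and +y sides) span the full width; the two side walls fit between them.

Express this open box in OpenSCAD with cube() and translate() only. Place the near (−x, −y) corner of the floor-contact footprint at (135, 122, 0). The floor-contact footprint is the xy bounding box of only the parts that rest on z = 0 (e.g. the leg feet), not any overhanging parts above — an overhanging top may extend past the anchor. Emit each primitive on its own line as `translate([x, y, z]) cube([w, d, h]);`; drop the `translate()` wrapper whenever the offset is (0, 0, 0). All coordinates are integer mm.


translate([135, 122, 0]) cube([187, 128, 8]);
translate([135, 122, 8]) cube([187, 8, 308]);
translate([135, 242, 8]) cube([187, 8, 308]);
translate([135, 130, 8]) cube([8, 112, 308]);
translate([314, 130, 8]) cube([8, 112, 308]);


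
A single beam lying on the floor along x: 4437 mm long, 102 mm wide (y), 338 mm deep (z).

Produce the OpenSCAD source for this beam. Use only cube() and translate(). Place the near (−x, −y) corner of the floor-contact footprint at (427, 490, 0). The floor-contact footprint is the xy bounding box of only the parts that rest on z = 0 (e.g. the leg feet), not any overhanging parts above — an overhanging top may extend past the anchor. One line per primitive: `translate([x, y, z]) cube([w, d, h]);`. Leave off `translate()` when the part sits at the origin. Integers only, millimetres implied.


translate([427, 490, 0]) cube([4437, 102, 338]);


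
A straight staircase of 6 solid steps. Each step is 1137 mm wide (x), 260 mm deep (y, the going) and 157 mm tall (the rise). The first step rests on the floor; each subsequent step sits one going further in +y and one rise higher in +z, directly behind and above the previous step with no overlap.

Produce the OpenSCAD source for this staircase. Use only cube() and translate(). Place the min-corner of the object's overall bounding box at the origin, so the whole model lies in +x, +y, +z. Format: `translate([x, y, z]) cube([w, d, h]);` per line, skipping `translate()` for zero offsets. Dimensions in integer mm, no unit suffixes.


cube([1137, 260, 157]);
translate([0, 260, 157]) cube([1137, 260, 157]);
translate([0, 520, 314]) cube([1137, 260, 157]);
translate([0, 780, 471]) cube([1137, 260, 157]);
translate([0, 1040, 628]) cube([1137, 260, 157]);
translate([0, 1300, 785]) cube([1137, 260, 157]);


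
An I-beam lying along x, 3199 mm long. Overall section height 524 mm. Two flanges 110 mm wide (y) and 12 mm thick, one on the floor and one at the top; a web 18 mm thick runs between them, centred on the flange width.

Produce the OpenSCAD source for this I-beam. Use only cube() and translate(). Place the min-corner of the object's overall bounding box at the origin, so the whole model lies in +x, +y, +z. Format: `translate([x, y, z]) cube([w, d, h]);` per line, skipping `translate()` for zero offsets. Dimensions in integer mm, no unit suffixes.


cube([3199, 110, 12]);
translate([0, 46, 12]) cube([3199, 18, 500]);
translate([0, 0, 512]) cube([3199, 110, 12]);


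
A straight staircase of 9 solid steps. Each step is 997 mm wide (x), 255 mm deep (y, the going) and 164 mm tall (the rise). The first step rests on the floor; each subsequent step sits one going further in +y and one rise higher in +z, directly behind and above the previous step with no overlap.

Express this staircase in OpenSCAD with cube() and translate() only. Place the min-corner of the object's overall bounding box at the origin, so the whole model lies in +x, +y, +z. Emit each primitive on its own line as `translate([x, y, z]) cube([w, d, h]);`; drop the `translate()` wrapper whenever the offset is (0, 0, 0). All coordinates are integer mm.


cube([997, 255, 164]);
translate([0, 255, 164]) cube([997, 255, 164]);
translate([0, 510, 328]) cube([997, 255, 164]);
translate([0, 765, 492]) cube([997, 255, 164]);
translate([0, 1020, 656]) cube([997, 255, 164]);
translate([0, 1275, 820]) cube([997, 255, 164]);
translate([0, 1530, 984]) cube([997, 255, 164]);
translate([0, 1785, 1148]) cube([997, 255, 164]);
translate([0, 2040, 1312]) cube([997, 255, 164]);


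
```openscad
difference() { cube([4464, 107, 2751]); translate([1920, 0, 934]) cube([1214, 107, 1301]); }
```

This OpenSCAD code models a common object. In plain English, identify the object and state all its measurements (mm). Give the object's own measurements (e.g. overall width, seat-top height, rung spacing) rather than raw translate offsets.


A wall 4464 mm long (x), 107 mm thick (y), 2751 mm tall, with a rectangular window opening cut through it. The opening is 1214 mm wide and 1301 mm tall; its sill is at z = 934 mm and its near (−x) edge is 1920 mm from the wall's −x end. The opening passes through the full wall thickness.


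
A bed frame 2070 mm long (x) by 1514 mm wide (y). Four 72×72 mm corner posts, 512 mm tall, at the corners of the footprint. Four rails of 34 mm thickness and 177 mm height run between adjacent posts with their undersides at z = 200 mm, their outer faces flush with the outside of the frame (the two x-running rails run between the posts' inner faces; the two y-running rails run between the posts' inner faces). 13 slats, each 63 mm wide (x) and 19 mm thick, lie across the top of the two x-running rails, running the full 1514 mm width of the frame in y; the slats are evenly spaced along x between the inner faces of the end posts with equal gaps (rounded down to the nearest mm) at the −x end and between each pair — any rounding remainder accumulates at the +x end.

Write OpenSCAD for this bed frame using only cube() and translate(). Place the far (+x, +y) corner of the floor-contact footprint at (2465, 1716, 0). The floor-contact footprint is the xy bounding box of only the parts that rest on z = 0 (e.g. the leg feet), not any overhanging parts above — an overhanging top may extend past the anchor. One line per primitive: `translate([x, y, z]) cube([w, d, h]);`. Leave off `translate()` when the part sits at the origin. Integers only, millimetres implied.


translate([395, 202, 0]) cube([72, 72, 512]);
translate([395, 1644, 0]) cube([72, 72, 512]);
translate([2393, 202, 0]) cube([72, 72, 512]);
translate([2393, 1644, 0]) cube([72, 72, 512]);
translate([467, 202, 200]) cube([1926, 34, 177]);
translate([467, 1682, 200]) cube([1926, 34, 177]);
translate([395, 274, 200]) cube([34, 1370, 177]);
translate([2431, 274, 200]) cube([34, 1370, 177]);
translate([546, 202, 377]) cube([63, 1514, 19]);
translate([688, 202, 377]) cube([63, 1514, 19]);
translate([830, 202, 377]) cube([63, 1514, 19]);
translate([972, 202, 377]) cube([63, 1514, 19]);
translate([1114, 202, 377]) cube([63, 1514, 19]);
translate([1256, 202, 377]) cube([63, 1514, 19]);
translate([1398, 202, 377]) cube([63, 1514, 19]);
translate([1540, 202, 377]) cube([63, 1514, 19]);
translate([1682, 202, 377]) cube([63, 1514, 19]);
translate([1824, 202, 377]) cube([63, 1514, 19]);
translate([1966, 202, 377]) cube([63, 1514, 19]);
translate([2108, 202, 377]) cube([63, 1514, 19]);
translate([2250, 202, 377]) cube([63, 1514, 19]);


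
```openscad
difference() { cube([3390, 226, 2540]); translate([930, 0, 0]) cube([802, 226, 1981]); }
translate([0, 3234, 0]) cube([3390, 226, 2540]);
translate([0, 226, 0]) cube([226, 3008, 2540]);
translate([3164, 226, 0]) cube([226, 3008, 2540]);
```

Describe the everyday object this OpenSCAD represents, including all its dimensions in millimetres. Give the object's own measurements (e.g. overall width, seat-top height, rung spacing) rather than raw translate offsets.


A single room: four walls, each 2540 mm tall and 226 mm thick, enclosing an outside footprint 3390×3460 mm (x × y), no floor or roof. The front and back walls (−y and +y sides) run the full x-width; the side walls fit between their inner faces. A door opening 802 mm wide and 1981 mm tall is cut through the front wall from the floor up, its −x edge 930 mm from the wall's −x end.


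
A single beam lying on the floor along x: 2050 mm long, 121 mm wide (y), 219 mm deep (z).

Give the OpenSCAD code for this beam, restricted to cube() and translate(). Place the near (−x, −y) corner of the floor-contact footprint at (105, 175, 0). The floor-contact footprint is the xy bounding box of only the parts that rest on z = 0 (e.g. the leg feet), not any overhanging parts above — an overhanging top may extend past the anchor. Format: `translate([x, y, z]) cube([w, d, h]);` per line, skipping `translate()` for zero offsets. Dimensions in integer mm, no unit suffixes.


translate([105, 175, 0]) cube([2050, 121, 219]);


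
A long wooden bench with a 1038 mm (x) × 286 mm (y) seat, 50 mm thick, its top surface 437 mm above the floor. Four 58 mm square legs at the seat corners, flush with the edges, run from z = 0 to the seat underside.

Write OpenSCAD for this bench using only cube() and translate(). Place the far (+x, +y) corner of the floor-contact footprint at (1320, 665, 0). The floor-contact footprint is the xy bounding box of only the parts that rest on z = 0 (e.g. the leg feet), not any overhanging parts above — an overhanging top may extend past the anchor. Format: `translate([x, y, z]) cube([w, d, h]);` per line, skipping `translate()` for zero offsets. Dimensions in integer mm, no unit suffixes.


translate([282, 379, 387]) cube([1038, 286, 50]);
translate([282, 379, 0]) cube([58, 58, 387]);
translate([282, 607, 0]) cube([58, 58, 387]);
translate([1262, 379, 0]) cube([58, 58, 387]);
translate([1262, 607, 0]) cube([58, 58, 387]);


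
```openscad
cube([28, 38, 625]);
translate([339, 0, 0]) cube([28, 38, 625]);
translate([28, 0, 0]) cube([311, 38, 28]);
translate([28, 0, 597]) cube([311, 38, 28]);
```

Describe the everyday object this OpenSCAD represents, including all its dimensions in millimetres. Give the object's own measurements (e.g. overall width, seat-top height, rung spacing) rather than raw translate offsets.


A rectangular picture frame lying in the x–z plane (depth along y). The opening is 311 mm wide (x) by 569 mm tall (z), surrounded by a border 28 mm wide on all four sides. The frame is 38 mm deep and is made of two full-height vertical stiles with two horizontal rails fitted between them.


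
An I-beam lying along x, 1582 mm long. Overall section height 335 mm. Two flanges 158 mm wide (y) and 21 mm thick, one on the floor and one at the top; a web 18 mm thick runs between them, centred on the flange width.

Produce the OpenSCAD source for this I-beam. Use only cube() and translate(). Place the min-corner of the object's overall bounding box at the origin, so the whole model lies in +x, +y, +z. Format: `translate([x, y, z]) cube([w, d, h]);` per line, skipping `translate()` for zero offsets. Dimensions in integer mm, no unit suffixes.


cube([1582, 158, 21]);
translate([0, 70, 21]) cube([1582, 18, 293]);
translate([0, 0, 314]) cube([1582, 158, 21]);


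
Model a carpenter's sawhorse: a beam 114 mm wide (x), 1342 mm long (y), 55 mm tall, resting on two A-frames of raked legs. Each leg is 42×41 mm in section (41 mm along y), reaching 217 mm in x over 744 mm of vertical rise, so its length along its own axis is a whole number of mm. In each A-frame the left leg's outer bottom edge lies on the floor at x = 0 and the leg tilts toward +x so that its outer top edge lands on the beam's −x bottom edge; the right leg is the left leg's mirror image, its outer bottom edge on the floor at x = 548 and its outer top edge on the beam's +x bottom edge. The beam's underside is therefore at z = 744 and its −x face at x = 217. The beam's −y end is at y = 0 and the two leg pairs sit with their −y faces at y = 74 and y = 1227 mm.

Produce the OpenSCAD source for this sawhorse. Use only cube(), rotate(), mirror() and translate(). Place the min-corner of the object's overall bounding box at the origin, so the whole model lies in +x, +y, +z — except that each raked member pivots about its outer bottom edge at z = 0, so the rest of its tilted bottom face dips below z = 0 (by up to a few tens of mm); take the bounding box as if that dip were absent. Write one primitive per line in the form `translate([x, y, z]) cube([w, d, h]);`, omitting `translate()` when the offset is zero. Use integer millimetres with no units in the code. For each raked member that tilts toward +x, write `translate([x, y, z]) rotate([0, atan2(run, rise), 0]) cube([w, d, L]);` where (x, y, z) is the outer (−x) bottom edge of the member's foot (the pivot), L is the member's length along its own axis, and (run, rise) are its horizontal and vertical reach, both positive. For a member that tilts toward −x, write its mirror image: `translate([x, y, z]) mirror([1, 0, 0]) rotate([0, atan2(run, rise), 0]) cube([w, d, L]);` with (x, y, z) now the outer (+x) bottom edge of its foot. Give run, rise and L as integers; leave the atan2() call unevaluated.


translate([217, 0, 744]) cube([114, 1342, 55]);
translate([0, 74, 0]) rotate([0, atan2(217, 744), 0]) cube([42, 41, 775]);
translate([548, 74, 0]) mirror([1, 0, 0]) rotate([0, atan2(217, 744), 0]) cube([42, 41, 775]);
translate([0, 1227, 0]) rotate([0, atan2(217, 744), 0]) cube([42, 41, 775]);
translate([548, 1227, 0]) mirror([1, 0, 0]) rotate([0, atan2(217, 744), 0]) cube([42, 41, 775]);


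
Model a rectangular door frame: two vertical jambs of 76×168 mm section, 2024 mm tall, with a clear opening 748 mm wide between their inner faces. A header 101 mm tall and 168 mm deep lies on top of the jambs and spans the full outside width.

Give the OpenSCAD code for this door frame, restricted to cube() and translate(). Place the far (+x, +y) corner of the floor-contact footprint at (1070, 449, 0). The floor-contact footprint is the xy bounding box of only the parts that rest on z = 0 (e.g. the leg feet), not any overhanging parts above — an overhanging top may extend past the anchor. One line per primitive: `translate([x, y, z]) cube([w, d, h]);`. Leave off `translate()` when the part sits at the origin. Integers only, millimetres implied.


translate([170, 281, 0]) cube([76, 168, 2024]);
translate([994, 281, 0]) cube([76, 168, 2024]);
translate([170, 281, 2024]) cube([900, 168, 101]);


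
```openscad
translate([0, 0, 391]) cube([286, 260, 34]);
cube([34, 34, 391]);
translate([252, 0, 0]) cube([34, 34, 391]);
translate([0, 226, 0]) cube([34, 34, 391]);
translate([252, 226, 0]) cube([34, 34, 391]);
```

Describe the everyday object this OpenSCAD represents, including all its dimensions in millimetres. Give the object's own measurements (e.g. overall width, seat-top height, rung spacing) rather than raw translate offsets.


A simple wooden stool: a rectangular seat 286 mm (x) by 260 mm (y), 34 mm thick, top face at z = 425 mm, on four square legs, each 34×34 mm in cross-section. The legs rest on z = 0, each flush with a corner of the seat.


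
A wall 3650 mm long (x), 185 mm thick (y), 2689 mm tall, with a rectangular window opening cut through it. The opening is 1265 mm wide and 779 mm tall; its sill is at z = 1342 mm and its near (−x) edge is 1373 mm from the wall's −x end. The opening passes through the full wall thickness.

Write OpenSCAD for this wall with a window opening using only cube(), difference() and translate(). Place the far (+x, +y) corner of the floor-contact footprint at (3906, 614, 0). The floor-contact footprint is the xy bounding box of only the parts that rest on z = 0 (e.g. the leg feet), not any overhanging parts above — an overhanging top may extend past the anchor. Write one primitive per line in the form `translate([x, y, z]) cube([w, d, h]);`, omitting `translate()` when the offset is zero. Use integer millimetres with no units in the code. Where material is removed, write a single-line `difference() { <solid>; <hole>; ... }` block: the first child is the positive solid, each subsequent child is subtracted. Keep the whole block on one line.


difference() { translate([256, 429, 0]) cube([3650, 185, 2689]); translate([1629, 429, 1342]) cube([1265, 185, 779]); }


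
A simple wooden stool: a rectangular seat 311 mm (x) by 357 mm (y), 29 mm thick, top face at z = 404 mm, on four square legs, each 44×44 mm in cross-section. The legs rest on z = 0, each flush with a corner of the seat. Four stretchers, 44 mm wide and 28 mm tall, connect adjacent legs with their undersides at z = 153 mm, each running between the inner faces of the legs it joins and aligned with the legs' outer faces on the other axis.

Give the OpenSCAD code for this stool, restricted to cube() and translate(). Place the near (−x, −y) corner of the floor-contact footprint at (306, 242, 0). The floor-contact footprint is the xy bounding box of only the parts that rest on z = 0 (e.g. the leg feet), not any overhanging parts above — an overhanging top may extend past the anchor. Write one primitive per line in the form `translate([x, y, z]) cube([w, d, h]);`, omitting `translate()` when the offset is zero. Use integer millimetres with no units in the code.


translate([306, 242, 375]) cube([311, 357, 29]);
translate([306, 242, 0]) cube([44, 44, 375]);
translate([573, 242, 0]) cube([44, 44, 375]);
translate([306, 555, 0]) cube([44, 44, 375]);
translate([573, 555, 0]) cube([44, 44, 375]);
translate([350, 242, 153]) cube([223, 44, 28]);
translate([350, 555, 153]) cube([223, 44, 28]);
translate([306, 286, 153]) cube([44, 269, 28]);
translate([573, 286, 153]) cube([44, 269, 28]);


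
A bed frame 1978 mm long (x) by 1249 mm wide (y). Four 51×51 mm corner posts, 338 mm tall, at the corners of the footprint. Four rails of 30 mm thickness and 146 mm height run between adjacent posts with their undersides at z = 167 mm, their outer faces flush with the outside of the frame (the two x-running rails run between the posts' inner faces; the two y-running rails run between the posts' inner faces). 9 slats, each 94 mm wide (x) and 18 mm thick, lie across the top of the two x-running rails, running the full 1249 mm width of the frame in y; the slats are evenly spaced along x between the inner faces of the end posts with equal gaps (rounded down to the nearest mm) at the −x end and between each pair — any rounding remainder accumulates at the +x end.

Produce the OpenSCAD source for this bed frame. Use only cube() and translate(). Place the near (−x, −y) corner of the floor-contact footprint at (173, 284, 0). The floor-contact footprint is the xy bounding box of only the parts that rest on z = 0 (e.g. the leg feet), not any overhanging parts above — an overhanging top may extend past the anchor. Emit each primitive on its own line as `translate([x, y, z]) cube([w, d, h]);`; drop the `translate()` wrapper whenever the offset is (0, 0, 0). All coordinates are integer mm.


// slat z = rail_z + rail_h = 167 + 146 = 313
// slat gap = ⌊(1876 − 9·94) / 10⌋ = 103
translate([173, 284, 0]) cube([51, 51, 338]);
translate([173, 1482, 0]) cube([51, 51, 338]);
translate([2100, 284, 0]) cube([51, 51, 338]);
translate([2100, 1482, 0]) cube([51, 51, 338]);
translate([224, 284, 167]) cube([1876, 30, 146]);
translate([224, 1503, 167]) cube([1876, 30, 146]);
translate([173, 335, 167]) cube([30, 1147, 146]);
translate([2121, 335, 167]) cube([30, 1147, 146]);
translate([327, 284, 313]) cube([94, 1249, 18]);
translate([524, 284, 313]) cube([94, 1249, 18]);
translate([721, 284, 313]) cube([94, 1249, 18]);
translate([918, 284, 313]) cube([94, 1249, 18]);
translate([1115, 284, 313]) cube([94, 1249, 18]);
translate([1312, 284, 313]) cube([94, 1249, 18]);
translate([1509, 284, 313]) cube([94, 1249, 18]);
translate([1706, 284, 313]) cube([94, 1249, 18]);
translate([1903, 284, 313]) cube([94, 1249, 18]);


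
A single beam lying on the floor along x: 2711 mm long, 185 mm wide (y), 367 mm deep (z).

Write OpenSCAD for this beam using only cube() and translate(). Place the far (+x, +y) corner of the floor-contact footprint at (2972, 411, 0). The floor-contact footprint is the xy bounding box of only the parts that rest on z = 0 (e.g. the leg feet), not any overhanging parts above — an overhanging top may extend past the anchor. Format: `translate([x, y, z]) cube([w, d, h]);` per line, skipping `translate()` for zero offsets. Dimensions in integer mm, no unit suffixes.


translate([261, 226, 0]) cube([2711, 185, 367]);


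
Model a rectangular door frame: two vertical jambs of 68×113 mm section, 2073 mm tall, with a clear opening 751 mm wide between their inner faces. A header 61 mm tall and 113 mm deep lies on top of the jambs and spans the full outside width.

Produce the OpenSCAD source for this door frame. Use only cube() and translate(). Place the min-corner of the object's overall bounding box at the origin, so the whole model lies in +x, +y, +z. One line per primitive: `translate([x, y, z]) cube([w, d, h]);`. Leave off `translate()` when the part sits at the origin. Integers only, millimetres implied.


cube([68, 113, 2073]);
translate([819, 0, 0]) cube([68, 113, 2073]);
translate([0, 0, 2073]) cube([887, 113, 61]);


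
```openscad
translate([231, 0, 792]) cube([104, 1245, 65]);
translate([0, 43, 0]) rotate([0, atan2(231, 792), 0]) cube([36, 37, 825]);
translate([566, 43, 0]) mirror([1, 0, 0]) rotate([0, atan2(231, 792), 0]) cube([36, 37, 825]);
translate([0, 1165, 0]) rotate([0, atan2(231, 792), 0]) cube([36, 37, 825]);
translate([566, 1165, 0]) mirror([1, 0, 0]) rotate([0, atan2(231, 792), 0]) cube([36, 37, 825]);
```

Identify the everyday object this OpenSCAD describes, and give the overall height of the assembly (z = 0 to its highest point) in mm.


A sawhorse. The overall height is 857 mm.

A beam across two mirrored pairs of raked legs — a sawhorse. The beam's underside is at z = 792 (matching the legs' vertical rise in atan2(231, 792)) and the beam is 65 mm tall, so its top is at 792 + 65 = 857 mm. The raked legs top out at the beam's underside, so that is the highest point.
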